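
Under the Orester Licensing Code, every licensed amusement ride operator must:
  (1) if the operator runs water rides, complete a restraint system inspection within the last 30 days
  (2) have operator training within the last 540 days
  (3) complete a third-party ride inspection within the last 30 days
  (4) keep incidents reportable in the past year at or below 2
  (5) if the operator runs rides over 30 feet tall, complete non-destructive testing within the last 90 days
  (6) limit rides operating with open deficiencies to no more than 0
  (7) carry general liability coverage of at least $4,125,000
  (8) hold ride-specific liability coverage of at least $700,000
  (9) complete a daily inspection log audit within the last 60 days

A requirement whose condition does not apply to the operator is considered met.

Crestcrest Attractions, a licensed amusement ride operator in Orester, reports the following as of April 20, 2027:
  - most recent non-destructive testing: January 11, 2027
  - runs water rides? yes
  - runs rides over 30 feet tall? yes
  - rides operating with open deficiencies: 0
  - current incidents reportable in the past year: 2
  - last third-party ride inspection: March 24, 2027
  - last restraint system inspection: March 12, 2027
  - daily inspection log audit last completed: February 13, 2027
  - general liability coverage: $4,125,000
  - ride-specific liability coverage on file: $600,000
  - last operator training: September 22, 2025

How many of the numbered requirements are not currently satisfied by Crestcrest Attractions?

5

1. condition 'runs water rides' holds; restraint system inspection 39 days ago vs limit 30 → not met
2. operator training 575 days ago vs limit 540 → not met
3. third-party ride inspection 27 days ago vs limit 30 → met
4. incidents reportable in the past year 2 ≤ 2 → met
5. condition 'runs rides over 30 feet tall' holds; non-destructive testing 99 days ago vs limit 90 → not met
6. rides operating with open deficiencies 0 ≤ 0 → met
7. general liability coverage $4,125,000 ≥ $4,125,000 → met
8. ride-specific liability coverage $600,000 < $700,000 → not met
9. daily inspection log audit 66 days ago vs limit 60 → not met
Not met: 5 of 9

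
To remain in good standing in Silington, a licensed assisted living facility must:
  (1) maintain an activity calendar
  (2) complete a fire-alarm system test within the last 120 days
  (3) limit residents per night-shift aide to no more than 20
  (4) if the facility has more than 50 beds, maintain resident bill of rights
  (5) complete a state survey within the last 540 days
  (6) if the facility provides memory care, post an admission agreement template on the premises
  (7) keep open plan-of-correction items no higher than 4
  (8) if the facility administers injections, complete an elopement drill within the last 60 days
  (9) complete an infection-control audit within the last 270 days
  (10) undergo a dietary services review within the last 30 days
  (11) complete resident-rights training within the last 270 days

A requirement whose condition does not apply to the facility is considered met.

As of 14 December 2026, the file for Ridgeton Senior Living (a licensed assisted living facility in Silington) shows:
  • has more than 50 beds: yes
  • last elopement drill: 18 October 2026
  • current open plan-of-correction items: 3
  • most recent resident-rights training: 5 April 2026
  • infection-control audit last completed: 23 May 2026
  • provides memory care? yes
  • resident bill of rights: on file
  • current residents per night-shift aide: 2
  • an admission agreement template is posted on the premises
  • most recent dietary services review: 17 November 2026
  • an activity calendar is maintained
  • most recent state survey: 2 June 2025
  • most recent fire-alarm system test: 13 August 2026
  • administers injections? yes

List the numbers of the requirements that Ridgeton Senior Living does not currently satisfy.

2, 5

1. activity calendar present → met
2. fire-alarm system test 123 days ago vs limit 120 → not met
3. residents per night-shift aide 2 ≤ 20 → met
4. condition 'has more than 50 beds' holds; resident bill of rights present → met
5. state survey 560 days ago vs limit 540 → not met
6. condition 'provides memory care' holds; admission agreement template present → met
7. open plan-of-correction items 3 ≤ 4 → met
8. condition 'administers injections' holds; elopement drill 57 days ago vs limit 60 → met
9. infection-control audit 205 days ago vs limit 270 → met
10. dietary services review 27 days ago vs limit 30 → met
11. resident-rights training 253 days ago vs limit 270 → met
Not met: 2, 5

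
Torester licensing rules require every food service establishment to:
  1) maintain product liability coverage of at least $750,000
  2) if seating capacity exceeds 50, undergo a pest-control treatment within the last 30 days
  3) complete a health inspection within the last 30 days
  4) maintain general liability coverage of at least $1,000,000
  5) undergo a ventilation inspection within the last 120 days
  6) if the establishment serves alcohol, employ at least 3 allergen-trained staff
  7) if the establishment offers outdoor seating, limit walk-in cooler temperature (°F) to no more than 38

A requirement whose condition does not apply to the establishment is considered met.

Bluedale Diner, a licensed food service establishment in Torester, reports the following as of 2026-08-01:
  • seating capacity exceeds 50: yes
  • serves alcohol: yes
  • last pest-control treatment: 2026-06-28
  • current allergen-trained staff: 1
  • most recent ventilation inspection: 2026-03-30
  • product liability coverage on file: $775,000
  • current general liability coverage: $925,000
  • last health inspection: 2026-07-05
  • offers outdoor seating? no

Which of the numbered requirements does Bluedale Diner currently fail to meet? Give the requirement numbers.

1. product liability coverage $775,000 ≥ $750,000 → met
2. condition 'seating capacity exceeds 50' holds; pest-control treatment 34 days ago vs limit 30 → not met
3. health inspection 27 days ago vs limit 30 → met
4. general liability coverage $925,000 < $1,000,000 → not met
5. ventilation inspection 124 days ago vs limit 120 → not met
6. condition 'serves alcohol' holds; allergen-trained staff 1 < 3 → not met
7. condition 'offers outdoor seating' does not hold → requirement n/a → met
Not met: 2, 4, 5, 6

2, 4, 5, 6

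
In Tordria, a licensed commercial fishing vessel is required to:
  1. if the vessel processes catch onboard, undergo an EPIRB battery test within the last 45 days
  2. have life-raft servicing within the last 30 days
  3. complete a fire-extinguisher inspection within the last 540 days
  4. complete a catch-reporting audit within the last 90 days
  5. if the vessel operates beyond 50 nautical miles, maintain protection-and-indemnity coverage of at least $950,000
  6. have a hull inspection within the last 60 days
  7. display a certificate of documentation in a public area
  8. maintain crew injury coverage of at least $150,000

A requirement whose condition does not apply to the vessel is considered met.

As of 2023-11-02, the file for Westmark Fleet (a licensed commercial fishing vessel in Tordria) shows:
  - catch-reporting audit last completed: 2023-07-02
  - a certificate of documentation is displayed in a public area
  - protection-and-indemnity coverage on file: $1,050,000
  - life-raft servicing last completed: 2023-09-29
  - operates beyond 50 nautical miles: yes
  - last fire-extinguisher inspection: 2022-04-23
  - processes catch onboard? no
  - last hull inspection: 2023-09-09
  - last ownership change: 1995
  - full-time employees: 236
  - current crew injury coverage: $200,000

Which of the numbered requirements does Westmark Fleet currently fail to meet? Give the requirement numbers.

1. condition 'processes catch onboard' does not hold → requirement n/a → met
2. life-raft servicing 34 days ago vs limit 30 → not met
3. fire-extinguisher inspection 558 days ago vs limit 540 → not met
4. catch-reporting audit 123 days ago vs limit 90 → not met
5. condition 'operates beyond 50 nautical miles' holds; protection-and-indemnity coverage $1,050,000 ≥ $950,000 → met
6. hull inspection 54 days ago vs limit 60 → met
7. certificate of documentation present → met
8. crew injury coverage $200,000 ≥ $150,000 → met
Not met: 2, 3, 4

2, 3, 4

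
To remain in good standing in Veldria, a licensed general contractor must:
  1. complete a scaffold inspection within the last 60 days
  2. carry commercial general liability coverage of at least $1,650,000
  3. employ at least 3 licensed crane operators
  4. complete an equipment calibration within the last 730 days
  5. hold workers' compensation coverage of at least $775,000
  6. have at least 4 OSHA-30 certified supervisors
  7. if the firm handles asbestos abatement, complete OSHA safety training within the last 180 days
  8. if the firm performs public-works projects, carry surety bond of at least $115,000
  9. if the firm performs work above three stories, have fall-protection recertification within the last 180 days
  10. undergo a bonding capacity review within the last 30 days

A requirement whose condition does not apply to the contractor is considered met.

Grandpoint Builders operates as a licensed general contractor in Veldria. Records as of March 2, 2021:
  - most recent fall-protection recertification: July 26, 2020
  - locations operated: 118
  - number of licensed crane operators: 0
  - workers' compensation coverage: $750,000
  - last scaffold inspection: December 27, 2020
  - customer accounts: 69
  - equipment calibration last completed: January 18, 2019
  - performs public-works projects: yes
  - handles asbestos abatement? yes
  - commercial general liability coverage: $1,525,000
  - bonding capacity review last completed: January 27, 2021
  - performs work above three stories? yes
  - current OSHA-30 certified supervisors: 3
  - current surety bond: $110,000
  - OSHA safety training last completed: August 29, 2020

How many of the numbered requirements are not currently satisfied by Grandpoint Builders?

1. scaffold inspection 65 days ago vs limit 60 → not met
2. commercial general liability coverage $1,525,000 < $1,650,000 → not met
3. licensed crane operators 0 < 3 → not met
4. equipment calibration 774 days ago vs limit 730 → not met
5. workers' compensation coverage $750,000 < $775,000 → not met
6. OSHA-30 certified supervisors 3 < 4 → not met
7. condition 'handles asbestos abatement' holds; OSHA safety training 185 days ago vs limit 180 → not met
8. condition 'performs public-works projects' holds; surety bond $110,000 < $115,000 → not met
9. condition 'performs work above three stories' holds; fall-protection recertification 219 days ago vs limit 180 → not met
10. bonding capacity review 34 days ago vs limit 30 → not met
Not met: 10 of 10

10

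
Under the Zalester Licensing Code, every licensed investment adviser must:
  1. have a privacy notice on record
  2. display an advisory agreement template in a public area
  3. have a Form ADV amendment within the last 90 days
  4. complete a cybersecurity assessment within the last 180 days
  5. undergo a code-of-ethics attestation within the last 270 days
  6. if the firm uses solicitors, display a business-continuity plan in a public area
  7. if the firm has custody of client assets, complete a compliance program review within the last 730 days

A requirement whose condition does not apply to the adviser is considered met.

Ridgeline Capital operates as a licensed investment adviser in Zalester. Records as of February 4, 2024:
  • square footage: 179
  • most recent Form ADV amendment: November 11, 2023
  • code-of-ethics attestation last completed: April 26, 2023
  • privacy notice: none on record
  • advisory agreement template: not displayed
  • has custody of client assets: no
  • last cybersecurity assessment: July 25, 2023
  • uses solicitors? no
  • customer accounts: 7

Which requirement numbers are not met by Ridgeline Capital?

1. privacy notice absent → not met
2. advisory agreement template absent → not met
3. Form ADV amendment 85 days ago vs limit 90 → met
4. cybersecurity assessment 194 days ago vs limit 180 → not met
5. code-of-ethics attestation 284 days ago vs limit 270 → not met
6. condition 'uses solicitors' does not hold → requirement n/a → met
7. condition 'has custody of client assets' does not hold → requirement n/a → met
Not met: 1, 2, 4, 5

1, 2, 4, 5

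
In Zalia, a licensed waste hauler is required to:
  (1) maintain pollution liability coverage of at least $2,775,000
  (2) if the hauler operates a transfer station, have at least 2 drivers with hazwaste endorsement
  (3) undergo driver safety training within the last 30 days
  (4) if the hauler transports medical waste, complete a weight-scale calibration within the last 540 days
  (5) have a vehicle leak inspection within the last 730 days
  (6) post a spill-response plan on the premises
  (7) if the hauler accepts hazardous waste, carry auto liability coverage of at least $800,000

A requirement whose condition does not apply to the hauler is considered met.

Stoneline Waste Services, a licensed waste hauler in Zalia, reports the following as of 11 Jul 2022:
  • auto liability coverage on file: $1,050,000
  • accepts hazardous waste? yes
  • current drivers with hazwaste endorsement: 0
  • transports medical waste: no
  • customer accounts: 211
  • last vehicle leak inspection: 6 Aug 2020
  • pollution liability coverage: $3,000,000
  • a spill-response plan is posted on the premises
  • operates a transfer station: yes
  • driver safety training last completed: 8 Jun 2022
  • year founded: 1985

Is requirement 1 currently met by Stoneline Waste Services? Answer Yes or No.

Yes

1. pollution liability coverage $3,000,000 ≥ $2,775,000 → met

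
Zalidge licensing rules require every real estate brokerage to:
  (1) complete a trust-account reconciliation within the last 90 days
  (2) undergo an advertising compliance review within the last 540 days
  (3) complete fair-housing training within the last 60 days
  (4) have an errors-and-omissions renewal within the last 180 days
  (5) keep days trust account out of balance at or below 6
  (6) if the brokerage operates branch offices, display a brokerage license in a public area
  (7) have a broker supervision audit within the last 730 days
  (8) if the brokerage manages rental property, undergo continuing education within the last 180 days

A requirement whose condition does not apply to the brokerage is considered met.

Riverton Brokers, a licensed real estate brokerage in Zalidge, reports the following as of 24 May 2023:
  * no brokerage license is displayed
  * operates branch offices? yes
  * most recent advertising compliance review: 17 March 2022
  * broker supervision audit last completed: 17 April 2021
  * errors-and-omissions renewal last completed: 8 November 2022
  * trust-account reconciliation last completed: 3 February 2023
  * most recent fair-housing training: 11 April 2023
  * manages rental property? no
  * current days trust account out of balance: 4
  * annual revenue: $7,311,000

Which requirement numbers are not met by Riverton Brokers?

1, 4, 6, 7

1. trust-account reconciliation 110 days ago vs limit 90 → not met
2. advertising compliance review 433 days ago vs limit 540 → met
3. fair-housing training 43 days ago vs limit 60 → met
4. errors-and-omissions renewal 197 days ago vs limit 180 → not met
5. days trust account out of balance 4 ≤ 6 → met
6. condition 'operates branch offices' holds; brokerage license absent → not met
7. broker supervision audit 767 days ago vs limit 730 → not met
8. condition 'manages rental property' does not hold → requirement n/a → met
Not met: 1, 4, 6, 7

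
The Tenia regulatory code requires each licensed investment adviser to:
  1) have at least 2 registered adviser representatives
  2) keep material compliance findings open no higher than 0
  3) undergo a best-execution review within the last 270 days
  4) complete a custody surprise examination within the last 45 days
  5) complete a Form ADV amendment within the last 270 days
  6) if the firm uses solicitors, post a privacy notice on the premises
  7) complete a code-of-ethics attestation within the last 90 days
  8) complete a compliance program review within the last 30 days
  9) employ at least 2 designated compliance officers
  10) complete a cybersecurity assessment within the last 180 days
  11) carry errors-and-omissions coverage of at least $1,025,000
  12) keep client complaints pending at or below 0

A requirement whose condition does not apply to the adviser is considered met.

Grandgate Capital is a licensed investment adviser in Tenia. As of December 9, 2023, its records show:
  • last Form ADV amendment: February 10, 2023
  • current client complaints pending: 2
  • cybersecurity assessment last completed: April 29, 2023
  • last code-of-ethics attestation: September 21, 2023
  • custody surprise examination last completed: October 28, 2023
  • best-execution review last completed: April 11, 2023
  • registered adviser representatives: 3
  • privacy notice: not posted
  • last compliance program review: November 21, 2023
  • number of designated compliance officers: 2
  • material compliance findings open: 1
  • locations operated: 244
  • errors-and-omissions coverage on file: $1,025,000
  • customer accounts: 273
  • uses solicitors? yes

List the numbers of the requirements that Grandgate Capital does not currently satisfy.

1. registered adviser representatives 3 ≥ 2 → met
2. material compliance findings open 1 > 0 → not met
3. best-execution review 242 days ago vs limit 270 → met
4. custody surprise examination 42 days ago vs limit 45 → met
5. Form ADV amendment 302 days ago vs limit 270 → not met
6. condition 'uses solicitors' holds; privacy notice absent → not met
7. code-of-ethics attestation 79 days ago vs limit 90 → met
8. compliance program review 18 days ago vs limit 30 → met
9. designated compliance officers 2 ≥ 2 → met
10. cybersecurity assessment 224 days ago vs limit 180 → not met
11. errors-and-omissions coverage $1,025,000 ≥ $1,025,000 → met
12. client complaints pending 2 > 0 → not met
Not met: 2, 5, 6, 10, 12

2, 5, 6, 10, 12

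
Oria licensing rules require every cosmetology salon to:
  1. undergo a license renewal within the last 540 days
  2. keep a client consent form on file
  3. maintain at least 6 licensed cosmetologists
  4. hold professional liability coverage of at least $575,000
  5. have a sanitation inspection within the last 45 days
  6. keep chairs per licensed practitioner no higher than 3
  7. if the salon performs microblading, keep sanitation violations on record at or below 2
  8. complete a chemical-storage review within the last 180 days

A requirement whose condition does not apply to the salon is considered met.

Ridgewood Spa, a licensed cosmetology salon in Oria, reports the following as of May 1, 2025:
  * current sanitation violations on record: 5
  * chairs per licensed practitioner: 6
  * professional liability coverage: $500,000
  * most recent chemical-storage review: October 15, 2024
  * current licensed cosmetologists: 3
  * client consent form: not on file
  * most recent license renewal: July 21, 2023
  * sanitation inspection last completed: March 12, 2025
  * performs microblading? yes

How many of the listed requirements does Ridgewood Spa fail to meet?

1. license renewal 650 days ago vs limit 540 → not met
2. client consent form absent → not met
3. licensed cosmetologists 3 < 6 → not met
4. professional liability coverage $500,000 < $575,000 → not met
5. sanitation inspection 50 days ago vs limit 45 → not met
6. chairs per licensed practitioner 6 > 3 → not met
7. condition 'performs microblading' holds; sanitation violations on record 5 > 2 → not met
8. chemical-storage review 198 days ago vs limit 180 → not met
Not met: 8 of 8

8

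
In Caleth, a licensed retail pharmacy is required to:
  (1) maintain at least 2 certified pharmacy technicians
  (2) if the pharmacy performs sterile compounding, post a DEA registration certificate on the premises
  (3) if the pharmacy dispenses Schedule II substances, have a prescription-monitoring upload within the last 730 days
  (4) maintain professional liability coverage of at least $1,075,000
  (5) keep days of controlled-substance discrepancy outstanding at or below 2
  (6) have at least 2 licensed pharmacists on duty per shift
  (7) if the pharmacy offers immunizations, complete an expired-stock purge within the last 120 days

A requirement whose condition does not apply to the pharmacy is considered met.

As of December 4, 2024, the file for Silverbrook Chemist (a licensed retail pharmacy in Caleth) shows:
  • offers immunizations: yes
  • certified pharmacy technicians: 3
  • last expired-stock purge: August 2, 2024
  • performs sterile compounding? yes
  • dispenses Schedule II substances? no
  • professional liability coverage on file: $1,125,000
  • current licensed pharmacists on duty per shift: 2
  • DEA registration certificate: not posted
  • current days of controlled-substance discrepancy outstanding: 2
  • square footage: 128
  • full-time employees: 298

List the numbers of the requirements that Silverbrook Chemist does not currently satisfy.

1. certified pharmacy technicians 3 ≥ 2 → met
2. condition 'performs sterile compounding' holds; DEA registration certificate absent → not met
3. condition 'dispenses Schedule II substances' does not hold → requirement n/a → met
4. professional liability coverage $1,125,000 ≥ $1,075,000 → met
5. days of controlled-substance discrepancy outstanding 2 ≤ 2 → met
6. licensed pharmacists on duty per shift 2 ≥ 2 → met
7. condition 'offers immunizations' holds; expired-stock purge 124 days ago vs limit 120 → not met
Not met: 2, 7

2, 7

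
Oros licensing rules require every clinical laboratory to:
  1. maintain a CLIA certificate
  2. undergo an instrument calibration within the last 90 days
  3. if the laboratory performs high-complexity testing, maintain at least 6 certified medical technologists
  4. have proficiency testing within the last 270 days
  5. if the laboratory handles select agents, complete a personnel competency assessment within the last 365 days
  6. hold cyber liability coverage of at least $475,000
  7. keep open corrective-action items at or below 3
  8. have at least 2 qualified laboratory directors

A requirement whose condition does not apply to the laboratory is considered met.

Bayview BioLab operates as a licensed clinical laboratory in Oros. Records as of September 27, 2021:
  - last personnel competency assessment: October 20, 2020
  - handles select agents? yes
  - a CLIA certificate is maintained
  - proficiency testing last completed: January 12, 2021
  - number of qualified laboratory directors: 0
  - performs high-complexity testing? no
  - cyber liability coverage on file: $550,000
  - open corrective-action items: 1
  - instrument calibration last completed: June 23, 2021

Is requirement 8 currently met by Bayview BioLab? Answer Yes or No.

No

8. qualified laboratory directors 0 < 2 → not met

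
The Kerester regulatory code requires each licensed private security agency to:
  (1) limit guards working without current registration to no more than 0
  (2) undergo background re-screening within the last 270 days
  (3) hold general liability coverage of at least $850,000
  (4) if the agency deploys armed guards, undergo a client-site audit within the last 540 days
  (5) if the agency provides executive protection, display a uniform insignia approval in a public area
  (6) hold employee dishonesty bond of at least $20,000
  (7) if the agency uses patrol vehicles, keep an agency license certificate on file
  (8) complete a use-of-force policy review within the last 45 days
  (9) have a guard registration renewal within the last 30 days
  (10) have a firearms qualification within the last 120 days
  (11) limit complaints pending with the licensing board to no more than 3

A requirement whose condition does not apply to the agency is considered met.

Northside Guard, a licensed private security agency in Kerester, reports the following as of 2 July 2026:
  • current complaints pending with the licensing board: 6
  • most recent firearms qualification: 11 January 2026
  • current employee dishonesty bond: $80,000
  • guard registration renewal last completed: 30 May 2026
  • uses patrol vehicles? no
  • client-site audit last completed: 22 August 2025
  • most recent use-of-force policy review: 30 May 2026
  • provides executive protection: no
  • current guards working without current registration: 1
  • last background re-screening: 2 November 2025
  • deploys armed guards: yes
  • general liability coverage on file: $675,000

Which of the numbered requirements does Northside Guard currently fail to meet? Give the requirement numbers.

1, 3, 9, 10, 11

1. guards working without current registration 1 > 0 → not met
2. background re-screening 242 days ago vs limit 270 → met
3. general liability coverage $675,000 < $850,000 → not met
4. condition 'deploys armed guards' holds; client-site audit 314 days ago vs limit 540 → met
5. condition 'provides executive protection' does not hold → requirement n/a → met
6. employee dishonesty bond $80,000 ≥ $20,000 → met
7. condition 'uses patrol vehicles' does not hold → requirement n/a → met
8. use-of-force policy review 33 days ago vs limit 45 → met
9. guard registration renewal 33 days ago vs limit 30 → not met
10. firearms qualification 172 days ago vs limit 120 → not met
11. complaints pending with the licensing board 6 > 3 → not met
Not met: 1, 3, 9, 10, 11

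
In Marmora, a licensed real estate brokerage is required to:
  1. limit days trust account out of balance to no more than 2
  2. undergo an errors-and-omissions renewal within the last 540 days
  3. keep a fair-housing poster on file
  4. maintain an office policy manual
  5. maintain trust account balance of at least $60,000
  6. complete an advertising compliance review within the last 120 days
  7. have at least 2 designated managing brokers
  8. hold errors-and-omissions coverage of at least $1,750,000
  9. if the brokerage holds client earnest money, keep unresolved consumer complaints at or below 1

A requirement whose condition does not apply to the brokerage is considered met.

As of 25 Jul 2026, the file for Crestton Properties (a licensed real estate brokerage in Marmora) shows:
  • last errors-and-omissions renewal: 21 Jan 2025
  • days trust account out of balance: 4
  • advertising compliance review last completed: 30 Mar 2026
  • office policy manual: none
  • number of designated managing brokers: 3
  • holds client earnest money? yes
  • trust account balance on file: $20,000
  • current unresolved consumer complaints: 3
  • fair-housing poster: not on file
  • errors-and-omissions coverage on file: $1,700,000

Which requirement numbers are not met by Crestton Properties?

1, 2, 3, 4, 5, 8, 9

1. days trust account out of balance 4 > 2 → not met
2. errors-and-omissions renewal 550 days ago vs limit 540 → not met
3. fair-housing poster absent → not met
4. office policy manual absent → not met
5. trust account balance $20,000 < $60,000 → not met
6. advertising compliance review 117 days ago vs limit 120 → met
7. designated managing brokers 3 ≥ 2 → met
8. errors-and-omissions coverage $1,700,000 < $1,750,000 → not met
9. condition 'holds client earnest money' holds; unresolved consumer complaints 3 > 1 → not met
Not met: 1, 2, 3, 4, 5, 8, 9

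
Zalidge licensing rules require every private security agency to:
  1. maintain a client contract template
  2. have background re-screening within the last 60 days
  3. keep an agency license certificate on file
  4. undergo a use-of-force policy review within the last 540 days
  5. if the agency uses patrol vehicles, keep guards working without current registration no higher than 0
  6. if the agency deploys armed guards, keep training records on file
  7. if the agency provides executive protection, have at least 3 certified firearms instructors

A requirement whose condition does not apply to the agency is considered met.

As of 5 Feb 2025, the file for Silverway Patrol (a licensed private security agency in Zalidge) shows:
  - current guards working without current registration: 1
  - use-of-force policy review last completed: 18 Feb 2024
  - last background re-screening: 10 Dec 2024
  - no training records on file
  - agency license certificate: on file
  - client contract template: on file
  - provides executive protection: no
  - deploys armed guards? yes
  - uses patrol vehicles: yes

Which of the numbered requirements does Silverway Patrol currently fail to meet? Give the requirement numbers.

1. client contract template present → met
2. background re-screening 57 days ago vs limit 60 → met
3. agency license certificate present → met
4. use-of-force policy review 353 days ago vs limit 540 → met
5. condition 'uses patrol vehicles' holds; guards working without current registration 1 > 0 → not met
6. condition 'deploys armed guards' holds; training records absent → not met
7. condition 'provides executive protection' does not hold → requirement n/a → met
Not met: 5, 6

5, 6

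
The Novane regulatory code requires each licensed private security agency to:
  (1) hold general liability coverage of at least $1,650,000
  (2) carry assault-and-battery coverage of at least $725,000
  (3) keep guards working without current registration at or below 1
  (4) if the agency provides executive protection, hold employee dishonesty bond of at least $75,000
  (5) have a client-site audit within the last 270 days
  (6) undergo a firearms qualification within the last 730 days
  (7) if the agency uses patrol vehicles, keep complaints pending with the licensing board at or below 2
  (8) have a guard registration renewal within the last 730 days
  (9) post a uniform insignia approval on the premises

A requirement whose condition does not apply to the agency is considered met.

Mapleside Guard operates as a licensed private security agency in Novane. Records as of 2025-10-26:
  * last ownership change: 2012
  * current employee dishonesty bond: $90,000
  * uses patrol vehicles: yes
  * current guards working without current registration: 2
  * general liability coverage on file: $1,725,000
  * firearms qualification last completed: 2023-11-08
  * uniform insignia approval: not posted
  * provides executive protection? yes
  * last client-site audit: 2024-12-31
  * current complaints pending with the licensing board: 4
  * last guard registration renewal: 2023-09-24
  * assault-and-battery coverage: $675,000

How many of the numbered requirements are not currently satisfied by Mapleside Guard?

6

1. general liability coverage $1,725,000 ≥ $1,650,000 → met
2. assault-and-battery coverage $675,000 < $725,000 → not met
3. guards working without current registration 2 > 1 → not met
4. condition 'provides executive protection' holds; employee dishonesty bond $90,000 ≥ $75,000 → met
5. client-site audit 299 days ago vs limit 270 → not met
6. firearms qualification 718 days ago vs limit 730 → met
7. condition 'uses patrol vehicles' holds; complaints pending with the licensing board 4 > 2 → not met
8. guard registration renewal 763 days ago vs limit 730 → not met
9. uniform insignia approval absent → not met
Not met: 6 of 9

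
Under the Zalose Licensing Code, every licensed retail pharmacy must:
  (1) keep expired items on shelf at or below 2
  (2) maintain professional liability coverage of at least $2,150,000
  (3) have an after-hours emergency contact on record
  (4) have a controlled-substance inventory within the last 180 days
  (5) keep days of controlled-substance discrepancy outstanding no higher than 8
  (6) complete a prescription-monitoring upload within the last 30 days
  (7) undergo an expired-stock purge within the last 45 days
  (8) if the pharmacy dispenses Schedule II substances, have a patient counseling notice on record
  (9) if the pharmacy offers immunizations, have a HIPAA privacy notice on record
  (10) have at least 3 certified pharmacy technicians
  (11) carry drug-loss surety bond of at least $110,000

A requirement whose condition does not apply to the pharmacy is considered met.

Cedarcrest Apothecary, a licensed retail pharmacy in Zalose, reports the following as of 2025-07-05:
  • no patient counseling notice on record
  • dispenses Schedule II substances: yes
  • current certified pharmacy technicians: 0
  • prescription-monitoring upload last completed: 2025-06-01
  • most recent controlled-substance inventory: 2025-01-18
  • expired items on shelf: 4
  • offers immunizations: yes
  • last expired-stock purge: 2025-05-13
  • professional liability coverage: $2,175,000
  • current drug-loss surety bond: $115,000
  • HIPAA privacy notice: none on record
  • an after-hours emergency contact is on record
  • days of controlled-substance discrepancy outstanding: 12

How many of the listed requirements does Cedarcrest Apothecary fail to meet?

7

1. expired items on shelf 4 > 2 → not met
2. professional liability coverage $2,175,000 ≥ $2,150,000 → met
3. after-hours emergency contact present → met
4. controlled-substance inventory 168 days ago vs limit 180 → met
5. days of controlled-substance discrepancy outstanding 12 > 8 → not met
6. prescription-monitoring upload 34 days ago vs limit 30 → not met
7. expired-stock purge 53 days ago vs limit 45 → not met
8. condition 'dispenses Schedule II substances' holds; patient counseling notice absent → not met
9. condition 'offers immunizations' holds; HIPAA privacy notice absent → not met
10. certified pharmacy technicians 0 < 3 → not met
11. drug-loss surety bond $115,000 ≥ $110,000 → met
Not met: 7 of 11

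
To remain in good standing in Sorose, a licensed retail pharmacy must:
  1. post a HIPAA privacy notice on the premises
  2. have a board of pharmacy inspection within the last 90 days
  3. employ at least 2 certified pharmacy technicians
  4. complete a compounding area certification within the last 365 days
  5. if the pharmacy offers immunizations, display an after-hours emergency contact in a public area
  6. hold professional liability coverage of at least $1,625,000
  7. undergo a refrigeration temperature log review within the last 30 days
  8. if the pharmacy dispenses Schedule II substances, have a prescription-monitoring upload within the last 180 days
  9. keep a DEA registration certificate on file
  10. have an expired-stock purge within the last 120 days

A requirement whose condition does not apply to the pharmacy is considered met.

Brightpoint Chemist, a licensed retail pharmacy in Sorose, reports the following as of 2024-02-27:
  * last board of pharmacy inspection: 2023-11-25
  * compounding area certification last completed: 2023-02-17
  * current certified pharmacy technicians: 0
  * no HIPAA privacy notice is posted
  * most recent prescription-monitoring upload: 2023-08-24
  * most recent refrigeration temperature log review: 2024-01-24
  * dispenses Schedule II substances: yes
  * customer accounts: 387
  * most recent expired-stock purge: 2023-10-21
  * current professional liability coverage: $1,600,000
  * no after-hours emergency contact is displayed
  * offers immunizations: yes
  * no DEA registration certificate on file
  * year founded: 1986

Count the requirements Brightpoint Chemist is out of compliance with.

10

1. HIPAA privacy notice absent → not met
2. board of pharmacy inspection 94 days ago vs limit 90 → not met
3. certified pharmacy technicians 0 < 2 → not met
4. compounding area certification 375 days ago vs limit 365 → not met
5. condition 'offers immunizations' holds; after-hours emergency contact absent → not met
6. professional liability coverage $1,600,000 < $1,625,000 → not met
7. refrigeration temperature log review 34 days ago vs limit 30 → not met
8. condition 'dispenses Schedule II substances' holds; prescription-monitoring upload 187 days ago vs limit 180 → not met
9. DEA registration certificate absent → not met
10. expired-stock purge 129 days ago vs limit 120 → not met
Not met: 10 of 10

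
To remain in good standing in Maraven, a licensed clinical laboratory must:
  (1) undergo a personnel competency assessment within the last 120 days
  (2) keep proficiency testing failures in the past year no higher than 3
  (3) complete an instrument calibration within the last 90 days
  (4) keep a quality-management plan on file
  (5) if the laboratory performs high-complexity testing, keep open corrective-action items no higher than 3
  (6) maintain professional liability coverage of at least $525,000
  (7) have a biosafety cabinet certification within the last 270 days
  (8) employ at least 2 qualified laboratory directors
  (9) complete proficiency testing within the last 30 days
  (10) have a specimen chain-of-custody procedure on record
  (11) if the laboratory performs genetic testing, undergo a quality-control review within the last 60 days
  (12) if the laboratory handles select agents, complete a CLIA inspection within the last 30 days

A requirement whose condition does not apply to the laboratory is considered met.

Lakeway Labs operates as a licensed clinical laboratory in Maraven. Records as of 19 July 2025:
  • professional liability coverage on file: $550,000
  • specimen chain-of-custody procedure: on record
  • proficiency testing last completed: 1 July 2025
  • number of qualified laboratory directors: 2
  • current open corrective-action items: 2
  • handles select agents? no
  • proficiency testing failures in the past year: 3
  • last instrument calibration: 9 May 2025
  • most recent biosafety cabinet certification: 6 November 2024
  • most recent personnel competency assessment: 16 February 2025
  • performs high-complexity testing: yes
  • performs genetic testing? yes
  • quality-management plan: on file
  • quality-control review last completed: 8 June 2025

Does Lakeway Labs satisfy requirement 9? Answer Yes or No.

Yes

9. proficiency testing 18 days ago vs limit 30 → met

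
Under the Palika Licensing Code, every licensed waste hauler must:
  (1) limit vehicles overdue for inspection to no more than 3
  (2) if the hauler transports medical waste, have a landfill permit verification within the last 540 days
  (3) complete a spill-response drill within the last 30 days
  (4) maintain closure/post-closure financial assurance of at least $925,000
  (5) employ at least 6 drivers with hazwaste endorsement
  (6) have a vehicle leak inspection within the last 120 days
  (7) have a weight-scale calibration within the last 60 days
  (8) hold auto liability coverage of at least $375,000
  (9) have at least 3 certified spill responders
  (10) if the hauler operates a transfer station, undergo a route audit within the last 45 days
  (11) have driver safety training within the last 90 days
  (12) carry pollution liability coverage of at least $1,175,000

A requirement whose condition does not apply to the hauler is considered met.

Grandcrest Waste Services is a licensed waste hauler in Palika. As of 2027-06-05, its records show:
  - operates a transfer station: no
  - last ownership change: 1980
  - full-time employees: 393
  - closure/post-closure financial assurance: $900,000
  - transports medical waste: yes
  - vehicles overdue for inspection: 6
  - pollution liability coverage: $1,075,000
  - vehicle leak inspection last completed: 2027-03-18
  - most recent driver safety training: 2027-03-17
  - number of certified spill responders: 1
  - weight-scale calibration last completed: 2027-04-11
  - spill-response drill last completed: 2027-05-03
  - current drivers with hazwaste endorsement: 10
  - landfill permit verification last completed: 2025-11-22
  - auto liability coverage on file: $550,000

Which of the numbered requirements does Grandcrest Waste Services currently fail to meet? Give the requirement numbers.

1, 2, 3, 4, 9, 12

1. vehicles overdue for inspection 6 > 3 → not met
2. condition 'transports medical waste' holds; landfill permit verification 560 days ago vs limit 540 → not met
3. spill-response drill 33 days ago vs limit 30 → not met
4. closure/post-closure financial assurance $900,000 < $925,000 → not met
5. drivers with hazwaste endorsement 10 ≥ 6 → met
6. vehicle leak inspection 79 days ago vs limit 120 → met
7. weight-scale calibration 55 days ago vs limit 60 → met
8. auto liability coverage $550,000 ≥ $375,000 → met
9. certified spill responders 1 < 3 → not met
10. condition 'operates a transfer station' does not hold → requirement n/a → met
11. driver safety training 80 days ago vs limit 90 → met
12. pollution liability coverage $1,075,000 < $1,175,000 → not met
Not met: 1, 2, 3, 4, 9, 12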